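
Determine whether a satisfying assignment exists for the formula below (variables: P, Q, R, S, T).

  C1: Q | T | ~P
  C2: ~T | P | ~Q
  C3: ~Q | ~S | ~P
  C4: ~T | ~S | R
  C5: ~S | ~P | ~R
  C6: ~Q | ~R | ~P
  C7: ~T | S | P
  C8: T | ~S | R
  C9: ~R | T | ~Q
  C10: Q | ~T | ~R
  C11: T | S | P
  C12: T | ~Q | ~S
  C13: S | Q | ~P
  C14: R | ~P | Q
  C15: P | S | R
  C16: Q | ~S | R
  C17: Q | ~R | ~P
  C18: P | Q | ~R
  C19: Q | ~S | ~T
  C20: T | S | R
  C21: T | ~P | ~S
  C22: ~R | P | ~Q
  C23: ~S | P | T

Case Q = 1:
Case T = 1:
The clause (P) is unit, so P = 1.
The clause (~S) is unit, so S = 0.
The clause (~R) is unit, so R = 0.
Every clause now holds.
A satisfying assignment: P=1,  Q=1,  R=0,  S=0,  T=1.

Yes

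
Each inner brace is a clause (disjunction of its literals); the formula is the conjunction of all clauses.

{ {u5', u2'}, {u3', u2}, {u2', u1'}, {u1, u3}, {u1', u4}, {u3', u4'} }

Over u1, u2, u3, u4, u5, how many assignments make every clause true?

3

There are 2^5 = 32 truth assignments over (u1, u2, u3, u4, u5).
Split on u1. With u1 = 1, the clauses containing u1 are satisfied and u1' drops from the rest; 2 of the 2^4 = 16 assignments to the other variables satisfy what remains.
With u1 = 0, by the same count on the reduced clause set, 1 assignment works.
Total: 2 + 1 = 3.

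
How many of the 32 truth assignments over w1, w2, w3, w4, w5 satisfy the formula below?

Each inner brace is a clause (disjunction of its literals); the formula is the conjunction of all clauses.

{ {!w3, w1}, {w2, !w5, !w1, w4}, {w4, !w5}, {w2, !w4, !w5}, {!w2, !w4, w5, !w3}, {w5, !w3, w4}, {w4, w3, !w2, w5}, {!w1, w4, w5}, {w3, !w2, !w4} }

There are 2^5 = 32 truth assignments over (w1, w2, w3, w4, w5).
Split on w2. With w2 = true, the clauses containing w2 are satisfied and !w2 drops from the rest; 1 of the 2^4 = 16 assignments to the other variables satisfy what remains.
With w2 = false, by the same count on the reduced clause set, 4 assignments work.
(One model: w1=F, w2=F, w3=F, w4=F, w5=F.)
Total: 1 + 4 = 5.

5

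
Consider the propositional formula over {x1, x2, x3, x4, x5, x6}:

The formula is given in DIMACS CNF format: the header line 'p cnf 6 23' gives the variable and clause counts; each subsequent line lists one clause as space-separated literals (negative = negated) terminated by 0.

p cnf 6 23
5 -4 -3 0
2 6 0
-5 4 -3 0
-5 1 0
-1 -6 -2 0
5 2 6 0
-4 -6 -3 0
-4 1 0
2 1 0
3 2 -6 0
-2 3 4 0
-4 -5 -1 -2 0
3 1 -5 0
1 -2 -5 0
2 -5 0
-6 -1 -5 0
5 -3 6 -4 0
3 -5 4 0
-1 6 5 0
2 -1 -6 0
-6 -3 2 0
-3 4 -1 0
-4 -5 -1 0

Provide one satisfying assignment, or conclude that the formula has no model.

Try x2 = True.
Try x5 = False.
Try x4 = False.
The clause (x3) is unit, so x3 = True.
The clause (¬x1) is unit, so x1 = False.
Every clause is now satisfied; x6 is unconstrained.

x1 ↦ False; x2 ↦ True; x3 ↦ True; x4 ↦ False; x5 ↦ False; x6 ↦ False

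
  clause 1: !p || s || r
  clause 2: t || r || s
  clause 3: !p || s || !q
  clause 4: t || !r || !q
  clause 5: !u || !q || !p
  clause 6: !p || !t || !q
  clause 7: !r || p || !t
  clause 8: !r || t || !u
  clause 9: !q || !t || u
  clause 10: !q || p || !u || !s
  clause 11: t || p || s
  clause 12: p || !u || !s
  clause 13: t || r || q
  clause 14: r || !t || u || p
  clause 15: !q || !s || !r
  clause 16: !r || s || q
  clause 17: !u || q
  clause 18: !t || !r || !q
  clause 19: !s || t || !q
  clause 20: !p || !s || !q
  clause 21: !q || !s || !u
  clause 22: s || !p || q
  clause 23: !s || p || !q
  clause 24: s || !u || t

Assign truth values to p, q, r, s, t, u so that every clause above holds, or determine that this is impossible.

p=true, q=false, r=true, s=true, t=false, u=false

Suppose u = false.
Suppose q = false.
Suppose t = false.
The clause (r) is unit, so r = true.
The clause (s) is unit, so s = true.
Every clause is now satisfied; p is unconstrained.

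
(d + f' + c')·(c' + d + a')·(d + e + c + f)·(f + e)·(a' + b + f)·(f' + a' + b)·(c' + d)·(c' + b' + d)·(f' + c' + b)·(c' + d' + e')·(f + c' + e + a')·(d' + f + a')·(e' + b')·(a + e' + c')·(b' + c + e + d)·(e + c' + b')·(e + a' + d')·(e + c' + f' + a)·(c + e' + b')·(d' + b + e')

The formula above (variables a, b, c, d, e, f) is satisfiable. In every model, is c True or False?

False

Suppose c = 1.
The clause (d) is unit, so d = 1.
The clause (e') is unit, so e = 0.
The clause (f) is unit, so f = 1.
The clause (b) is unit, so b = 1.
But (b') is also a unit clause — contradiction.
So every satisfying assignment has c = False.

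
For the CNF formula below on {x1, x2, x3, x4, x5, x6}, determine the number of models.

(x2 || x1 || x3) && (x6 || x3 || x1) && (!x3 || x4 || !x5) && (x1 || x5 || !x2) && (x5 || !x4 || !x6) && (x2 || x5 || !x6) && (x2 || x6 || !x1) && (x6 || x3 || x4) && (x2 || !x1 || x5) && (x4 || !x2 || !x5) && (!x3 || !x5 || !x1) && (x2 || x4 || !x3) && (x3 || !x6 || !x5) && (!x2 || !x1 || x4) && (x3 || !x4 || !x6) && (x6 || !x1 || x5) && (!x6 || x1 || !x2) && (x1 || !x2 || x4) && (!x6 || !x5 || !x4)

4

There are 2^6 = 64 truth assignments over (x1, x2, x3, x4, x5, x6).
Split on x5. With x5 = true, the clauses containing x5 are satisfied and !x5 drops from the rest; 3 of the 2^5 = 32 assignments to the other variables satisfy what remains.
With x5 = false, by the same count on the reduced clause set, 1 assignment works.
(One model: x1=F, x2=F, x3=T, x4=T, x5=F, x6=F.)
Total: 3 + 1 = 4.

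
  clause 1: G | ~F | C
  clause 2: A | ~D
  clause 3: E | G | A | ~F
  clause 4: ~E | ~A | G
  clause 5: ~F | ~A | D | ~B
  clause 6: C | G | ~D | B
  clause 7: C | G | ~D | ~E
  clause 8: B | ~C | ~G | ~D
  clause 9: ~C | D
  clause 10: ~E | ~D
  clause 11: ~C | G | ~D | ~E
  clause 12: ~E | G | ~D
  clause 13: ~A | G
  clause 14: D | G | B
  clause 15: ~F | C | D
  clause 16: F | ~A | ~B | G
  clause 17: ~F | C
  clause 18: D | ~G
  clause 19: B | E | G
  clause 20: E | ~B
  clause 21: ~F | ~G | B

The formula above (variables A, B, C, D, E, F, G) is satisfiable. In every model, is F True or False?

False

Suppose F = 1.
Unit clause (C) forces C = 1.
Unit clause (D) forces D = 1.
Unit clause (A) forces A = 1.
Unit clause (~E) forces E = 0.
Unit clause (G) forces G = 1.
Unit clause (B) forces B = 1.
But (~B) is also a unit clause — contradiction.
So every satisfying assignment has F = False.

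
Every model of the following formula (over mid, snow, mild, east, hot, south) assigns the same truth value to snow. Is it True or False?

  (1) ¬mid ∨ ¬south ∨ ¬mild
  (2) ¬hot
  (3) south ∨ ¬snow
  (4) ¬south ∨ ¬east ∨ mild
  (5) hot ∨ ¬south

False

Suppose snow = True.
The clause (¬hot) is unit, so hot = False.
The clause (south) is unit, so south = True.
That conflicts with the unit clause (¬south).
So every satisfying assignment has snow = False.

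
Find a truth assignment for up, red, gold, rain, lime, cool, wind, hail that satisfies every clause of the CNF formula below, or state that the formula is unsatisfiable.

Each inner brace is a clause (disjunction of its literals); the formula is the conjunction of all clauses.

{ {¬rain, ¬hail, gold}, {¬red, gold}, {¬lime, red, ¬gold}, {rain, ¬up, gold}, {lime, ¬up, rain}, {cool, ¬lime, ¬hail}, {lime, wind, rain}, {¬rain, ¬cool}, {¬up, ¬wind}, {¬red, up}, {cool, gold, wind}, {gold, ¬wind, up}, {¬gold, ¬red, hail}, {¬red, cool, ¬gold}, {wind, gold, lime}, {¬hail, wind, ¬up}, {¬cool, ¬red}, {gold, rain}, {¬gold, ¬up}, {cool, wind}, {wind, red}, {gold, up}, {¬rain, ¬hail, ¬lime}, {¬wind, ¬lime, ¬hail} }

up=False, red=False, gold=True, rain=False, lime=False, cool=False, wind=True, hail=False

Branch on red: set red = False.
(wind) alone gives wind = True.
(¬up) alone gives up = False.
(gold) alone gives gold = True.
(¬lime) alone gives lime = False.
Branch on rain: set rain = False.
Every clause is now satisfied; cool, hail are unconstrained.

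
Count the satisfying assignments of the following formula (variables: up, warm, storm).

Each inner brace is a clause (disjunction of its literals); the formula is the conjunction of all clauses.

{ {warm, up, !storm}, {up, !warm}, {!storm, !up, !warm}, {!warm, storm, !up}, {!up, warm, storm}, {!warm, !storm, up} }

2

There are 2^3 = 8 truth assignments over (up, warm, storm).
Split on warm. With warm = true, the clauses containing warm are satisfied and !warm drops from the rest; 0 of the 2^2 = 4 assignments to the other variables satisfy what remains.
With warm = false, by the same count on the reduced clause set, 2 assignments work.
(One model: up=F, warm=F, storm=F.)
Total: 0 + 2 = 2.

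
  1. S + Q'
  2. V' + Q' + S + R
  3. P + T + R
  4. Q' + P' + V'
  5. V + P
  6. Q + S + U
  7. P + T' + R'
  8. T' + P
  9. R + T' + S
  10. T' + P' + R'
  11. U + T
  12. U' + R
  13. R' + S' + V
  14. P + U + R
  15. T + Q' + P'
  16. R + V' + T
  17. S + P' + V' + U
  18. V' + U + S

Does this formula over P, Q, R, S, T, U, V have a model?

Satisfiable

Try S = 1.
Try V = 1.
Try Q = 0.
Try T = 0.
From the singleton clause (U), U = 1.
From the singleton clause (R), R = 1.
All clauses hold; P can take either value.
A satisfying assignment: P=0; Q=0; R=1; S=1; T=0; U=1; V=1.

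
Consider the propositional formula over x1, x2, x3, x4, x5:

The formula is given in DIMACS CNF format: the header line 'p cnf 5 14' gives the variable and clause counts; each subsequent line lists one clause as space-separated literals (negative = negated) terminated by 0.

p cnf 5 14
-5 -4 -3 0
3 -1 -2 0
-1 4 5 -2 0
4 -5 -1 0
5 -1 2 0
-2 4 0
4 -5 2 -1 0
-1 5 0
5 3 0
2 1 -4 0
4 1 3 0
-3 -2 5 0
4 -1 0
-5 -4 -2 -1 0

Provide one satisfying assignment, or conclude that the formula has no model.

x1: True, x2: False, x3: False, x4: True, x5: True

Try x2 = False.
Try x5 = True.
Try x4 = True.
(¬x3) alone gives x3 = False.
(x1) alone gives x1 = True.
Every clause now holds.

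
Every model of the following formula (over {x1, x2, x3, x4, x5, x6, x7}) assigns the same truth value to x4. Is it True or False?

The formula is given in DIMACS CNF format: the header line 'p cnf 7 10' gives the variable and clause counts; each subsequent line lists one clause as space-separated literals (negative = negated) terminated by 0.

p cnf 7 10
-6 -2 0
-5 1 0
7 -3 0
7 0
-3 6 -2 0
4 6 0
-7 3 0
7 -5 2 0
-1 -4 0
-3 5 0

Suppose x4 = True.
(x7) alone gives x7 = True.
(x3) alone gives x3 = True.
(¬x1) alone gives x1 = False.
(¬x5) alone gives x5 = False.
That conflicts with the unit clause (x5).
So every satisfying assignment has x4 = False.

False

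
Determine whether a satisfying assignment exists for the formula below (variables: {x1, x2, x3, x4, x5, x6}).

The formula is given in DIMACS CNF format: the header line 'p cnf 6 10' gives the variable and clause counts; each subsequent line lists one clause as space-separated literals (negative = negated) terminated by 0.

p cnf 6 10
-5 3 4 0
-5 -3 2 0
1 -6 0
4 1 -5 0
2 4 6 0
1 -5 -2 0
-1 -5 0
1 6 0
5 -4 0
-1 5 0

No

Case x1 = True:
Unit clause (¬x5) forces x5 = False.
That conflicts with the unit clause (x5).
Undo x1 and try x1 = False.
Unit clause (¬x6) forces x6 = False.
That conflicts with the unit clause (x6).
Neither x1 = True nor x1 = False works.
No assignment satisfies every clause.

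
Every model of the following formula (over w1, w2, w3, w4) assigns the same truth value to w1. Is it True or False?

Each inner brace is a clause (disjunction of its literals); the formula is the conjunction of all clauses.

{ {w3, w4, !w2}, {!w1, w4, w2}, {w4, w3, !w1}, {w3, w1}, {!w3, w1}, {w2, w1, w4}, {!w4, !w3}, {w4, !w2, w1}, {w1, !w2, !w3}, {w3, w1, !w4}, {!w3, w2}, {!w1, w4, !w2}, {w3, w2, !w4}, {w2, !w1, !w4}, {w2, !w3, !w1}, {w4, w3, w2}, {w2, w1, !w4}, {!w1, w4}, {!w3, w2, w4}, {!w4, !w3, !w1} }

True

Suppose w1 = false.
The clause (w3) is unit, so w3 = true.
But (!w3) is also a unit clause — contradiction.
So every satisfying assignment has w1 = True.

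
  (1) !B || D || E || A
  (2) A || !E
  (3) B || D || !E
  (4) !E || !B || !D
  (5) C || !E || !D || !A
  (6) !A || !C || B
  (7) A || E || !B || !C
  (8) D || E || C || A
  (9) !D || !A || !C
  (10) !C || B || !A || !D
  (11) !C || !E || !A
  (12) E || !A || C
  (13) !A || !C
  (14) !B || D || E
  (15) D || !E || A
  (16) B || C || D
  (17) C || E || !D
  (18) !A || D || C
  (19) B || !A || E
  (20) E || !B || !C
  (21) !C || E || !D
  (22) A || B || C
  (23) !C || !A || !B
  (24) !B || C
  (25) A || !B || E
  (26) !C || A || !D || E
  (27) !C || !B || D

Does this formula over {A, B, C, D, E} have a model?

Yes

Branch on A: set A = false.
From the singleton clause (!E), E = false.
From the singleton clause (!B), B = false.
From the singleton clause (C), C = true.
From the singleton clause (!D), D = false.
All clauses are satisfied.
A satisfying assignment: A=false; B=false; C=true; D=false; E=false.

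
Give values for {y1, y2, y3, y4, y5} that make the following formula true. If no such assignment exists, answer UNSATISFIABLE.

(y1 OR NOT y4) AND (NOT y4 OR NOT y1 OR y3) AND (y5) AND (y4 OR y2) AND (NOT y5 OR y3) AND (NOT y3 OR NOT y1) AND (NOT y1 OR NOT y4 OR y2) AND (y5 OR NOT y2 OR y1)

y1 ↦ false,  y2 ↦ true,  y3 ↦ true,  y4 ↦ false,  y5 ↦ true

From the singleton clause (y5), y5 = true.
From the singleton clause (y3), y3 = true.
From the singleton clause (NOT y1), y1 = false.
From the singleton clause (NOT y4), y4 = false.
From the singleton clause (y2), y2 = true.
Every clause now holds.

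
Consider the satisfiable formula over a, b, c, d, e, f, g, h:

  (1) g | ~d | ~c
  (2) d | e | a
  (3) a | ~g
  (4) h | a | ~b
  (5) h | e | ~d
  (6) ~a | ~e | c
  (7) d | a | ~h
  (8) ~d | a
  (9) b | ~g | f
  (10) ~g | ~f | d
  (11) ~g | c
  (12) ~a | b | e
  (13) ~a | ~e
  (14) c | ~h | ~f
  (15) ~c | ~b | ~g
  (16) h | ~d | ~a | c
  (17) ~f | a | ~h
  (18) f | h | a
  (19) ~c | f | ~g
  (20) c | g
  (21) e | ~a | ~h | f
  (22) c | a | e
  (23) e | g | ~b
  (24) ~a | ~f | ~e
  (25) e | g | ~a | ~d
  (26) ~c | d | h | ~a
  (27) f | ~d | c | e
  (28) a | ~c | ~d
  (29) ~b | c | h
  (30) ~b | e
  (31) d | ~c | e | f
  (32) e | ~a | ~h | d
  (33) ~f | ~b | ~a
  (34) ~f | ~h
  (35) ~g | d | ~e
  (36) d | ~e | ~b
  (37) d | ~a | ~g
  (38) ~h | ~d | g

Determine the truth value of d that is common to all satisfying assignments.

False

Suppose d = 1.
(a) alone gives a = 1.
(~e) alone gives e = 0.
(h) alone gives h = 1.
(b) alone gives b = 1.
That conflicts with the unit clause (~b).
So every satisfying assignment has d = False.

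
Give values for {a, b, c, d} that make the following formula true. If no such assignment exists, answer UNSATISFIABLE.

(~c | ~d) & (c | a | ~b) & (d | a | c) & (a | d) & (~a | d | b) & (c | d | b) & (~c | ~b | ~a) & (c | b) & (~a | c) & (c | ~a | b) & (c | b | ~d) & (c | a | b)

Case c = 0:
From the singleton clause (b), b = 1.
From the singleton clause (a), a = 1.
But (~a) is also a unit clause — contradiction.
So c must be the other value — set c = 1.
From the singleton clause (~d), d = 0.
From the singleton clause (a), a = 1.
From the singleton clause (b), b = 1.
But (~b) is also a unit clause — contradiction.
Neither c = 1 nor c = 0 works.

UNSATISFIABLE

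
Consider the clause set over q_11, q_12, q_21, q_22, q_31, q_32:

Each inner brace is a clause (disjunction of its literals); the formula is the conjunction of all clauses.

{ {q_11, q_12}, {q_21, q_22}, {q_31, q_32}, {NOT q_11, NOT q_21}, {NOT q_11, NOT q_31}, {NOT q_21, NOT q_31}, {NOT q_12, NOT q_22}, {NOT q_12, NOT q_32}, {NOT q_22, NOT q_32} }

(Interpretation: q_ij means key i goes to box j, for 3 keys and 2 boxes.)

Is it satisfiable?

No, unsatisfiable

Try q_11 = true.
Unit clause (NOT q_21) forces q_21 = false.
Unit clause (q_22) forces q_22 = true.
Unit clause (NOT q_31) forces q_31 = false.
Unit clause (q_32) forces q_32 = true.
That conflicts with the unit clause (NOT q_32).
That branch fails; take q_11 = false instead.
Unit clause (q_12) forces q_12 = true.
Unit clause (NOT q_22) forces q_22 = false.
Unit clause (q_21) forces q_21 = true.
Unit clause (NOT q_31) forces q_31 = false.
Unit clause (q_32) forces q_32 = true.
That conflicts with the unit clause (NOT q_32).
Neither q_11 = true nor q_11 = false works.
No assignment satisfies every clause.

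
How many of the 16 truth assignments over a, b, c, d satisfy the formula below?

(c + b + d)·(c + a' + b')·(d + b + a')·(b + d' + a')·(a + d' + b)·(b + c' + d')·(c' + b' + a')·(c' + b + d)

There are 2^4 = 16 truth assignments over (a, b, c, d).
Check each against the 8 clauses (columns in the order a, b, c, d):
  F F F F  ✗ fails (c + b + d)
  F F F T  ✗ fails (a + d' + b)
  F F T F  ✗ fails (c' + b + d)
  F F T T  ✗ fails (a + d' + b)
  F T F F  ✓ satisfies all
  F T F T  ✓ satisfies all
  F T T F  ✓ satisfies all
  F T T T  ✓ satisfies all
  T F F F  ✗ fails (c + b + d)
  T F F T  ✗ fails (b + d' + a')
  T F T F  ✗ fails (d + b + a')
  T F T T  ✗ fails (b + d' + a')
  T T F F  ✗ fails (c + a' + b')
  T T F T  ✗ fails (c + a' + b')
  T T T F  ✗ fails (c' + b' + a')
  T T T T  ✗ fails (c' + b' + a')
4 of the 16 rows are models.

4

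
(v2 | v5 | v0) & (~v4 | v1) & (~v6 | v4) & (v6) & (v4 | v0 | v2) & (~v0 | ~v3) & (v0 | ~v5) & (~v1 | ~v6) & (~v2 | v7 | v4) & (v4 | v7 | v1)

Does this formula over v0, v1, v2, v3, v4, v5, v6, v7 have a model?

From the singleton clause (v6), v6 = 1.
From the singleton clause (v4), v4 = 1.
From the singleton clause (v1), v1 = 1.
Now (~v1) is unsatisfied and unit — conflict.
No assignment satisfies every clause.

Unsatisfiable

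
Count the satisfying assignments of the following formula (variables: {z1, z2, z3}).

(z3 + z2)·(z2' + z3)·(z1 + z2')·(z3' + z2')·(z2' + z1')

There are 2^3 = 8 truth assignments over (z1, z2, z3).
Check each against the 5 clauses (columns in the order z1, z2, z3):
  F F F  ✗ fails (z3 + z2)
  F F T  ✓ satisfies all
  F T F  ✗ fails (z2' + z3)
  F T T  ✗ fails (z1 + z2')
  T F F  ✗ fails (z3 + z2)
  T F T  ✓ satisfies all
  T T F  ✗ fails (z2' + z3)
  T T T  ✗ fails (z3' + z2')
2 of the 8 rows are models.

2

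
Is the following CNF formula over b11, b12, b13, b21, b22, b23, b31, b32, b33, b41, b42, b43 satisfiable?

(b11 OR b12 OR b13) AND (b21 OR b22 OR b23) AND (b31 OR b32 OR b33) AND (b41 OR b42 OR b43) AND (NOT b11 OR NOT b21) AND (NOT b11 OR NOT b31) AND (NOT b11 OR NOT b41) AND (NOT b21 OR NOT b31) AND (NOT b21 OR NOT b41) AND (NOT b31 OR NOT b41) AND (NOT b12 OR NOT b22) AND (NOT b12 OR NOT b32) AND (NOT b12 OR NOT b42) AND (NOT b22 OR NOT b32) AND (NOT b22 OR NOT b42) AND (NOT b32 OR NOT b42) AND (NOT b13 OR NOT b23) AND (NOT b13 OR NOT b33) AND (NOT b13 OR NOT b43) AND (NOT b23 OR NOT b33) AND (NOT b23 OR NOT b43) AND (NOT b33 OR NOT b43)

No

Branch on b11: set b11 = false.
Branch on b12: set b12 = true.
(NOT b22) alone gives b22 = false.
(NOT b32) alone gives b32 = false.
(NOT b42) alone gives b42 = false.
Branch on b21: set b21 = true.
(NOT b31) alone gives b31 = false.
(b33) alone gives b33 = true.
(NOT b41) alone gives b41 = false.
(b43) alone gives b43 = true.
But (NOT b43) is also a unit clause — contradiction.
Undo b21 and try b21 = false.
(b23) alone gives b23 = true.
(NOT b13) alone gives b13 = false.
(NOT b33) alone gives b33 = false.
(b31) alone gives b31 = true.
(NOT b41) alone gives b41 = false.
(b43) alone gives b43 = true.
But (NOT b43) is also a unit clause — contradiction.
Neither b21 = true nor b21 = false works.
Undo b12 and try b12 = false.
(b13) alone gives b13 = true.
(NOT b23) alone gives b23 = false.
(NOT b33) alone gives b33 = false.
(NOT b43) alone gives b43 = false.
Branch on b21: set b21 = true.
(NOT b31) alone gives b31 = false.
(b32) alone gives b32 = true.
(NOT b41) alone gives b41 = false.
(b42) alone gives b42 = true.
But (NOT b42) is also a unit clause — contradiction.
Undo b21 and try b21 = false.
(b22) alone gives b22 = true.
(NOT b32) alone gives b32 = false.
(b31) alone gives b31 = true.
(NOT b41) alone gives b41 = false.
(b42) alone gives b42 = true.
But (NOT b42) is also a unit clause — contradiction.
Neither b21 = true nor b21 = false works.
Neither b12 = true nor b12 = false works.
Undo b11 and try b11 = true.
(NOT b21) alone gives b21 = false.
(NOT b31) alone gives b31 = false.
(NOT b41) alone gives b41 = false.
Branch on b22: set b22 = true.
(NOT b12) alone gives b12 = false.
(NOT b32) alone gives b32 = false.
(b33) alone gives b33 = true.
(NOT b42) alone gives b42 = false.
(b43) alone gives b43 = true.
But (NOT b43) is also a unit clause — contradiction.
Undo b22 and try b22 = false.
(b23) alone gives b23 = true.
(NOT b13) alone gives b13 = false.
(NOT b33) alone gives b33 = false.
(b32) alone gives b32 = true.
(NOT b12) alone gives b12 = false.
(NOT b42) alone gives b42 = false.
(b43) alone gives b43 = true.
But (NOT b43) is also a unit clause — contradiction.
Neither b22 = true nor b22 = false works.
Neither b11 = true nor b11 = false works.
No assignment satisfies every clause.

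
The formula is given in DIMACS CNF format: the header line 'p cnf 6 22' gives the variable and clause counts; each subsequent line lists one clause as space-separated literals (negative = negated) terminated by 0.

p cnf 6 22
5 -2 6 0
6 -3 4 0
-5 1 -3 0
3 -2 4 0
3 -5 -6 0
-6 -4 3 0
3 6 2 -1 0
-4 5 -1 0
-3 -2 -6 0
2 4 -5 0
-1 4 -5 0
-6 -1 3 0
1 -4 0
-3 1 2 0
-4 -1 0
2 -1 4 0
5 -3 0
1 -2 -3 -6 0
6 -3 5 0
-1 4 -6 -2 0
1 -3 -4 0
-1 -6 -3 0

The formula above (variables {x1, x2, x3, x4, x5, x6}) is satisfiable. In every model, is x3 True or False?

Suppose x3 = True.
(x5) alone gives x5 = True.
(x1) alone gives x1 = True.
(x4) alone gives x4 = True.
But (¬x4) is also a unit clause — contradiction.
So every satisfying assignment has x3 = False.

False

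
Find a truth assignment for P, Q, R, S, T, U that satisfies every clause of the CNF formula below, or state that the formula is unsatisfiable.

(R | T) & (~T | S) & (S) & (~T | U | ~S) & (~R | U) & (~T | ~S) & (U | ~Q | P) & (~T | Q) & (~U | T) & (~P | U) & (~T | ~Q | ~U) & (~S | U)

From the singleton clause (S), S = 1.
From the singleton clause (~T), T = 0.
From the singleton clause (R), R = 1.
From the singleton clause (U), U = 1.
That conflicts with the unit clause (~U).

UNSATISFIABLE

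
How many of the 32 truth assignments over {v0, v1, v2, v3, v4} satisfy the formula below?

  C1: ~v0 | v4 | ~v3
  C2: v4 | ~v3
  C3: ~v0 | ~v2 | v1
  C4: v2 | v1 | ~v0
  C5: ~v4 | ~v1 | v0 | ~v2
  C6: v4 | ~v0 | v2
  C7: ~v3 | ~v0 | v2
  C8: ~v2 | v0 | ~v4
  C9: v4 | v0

8

There are 2^5 = 32 truth assignments over (v0, v1, v2, v3, v4).
Split on v0. With v0 = 1, the clauses containing v0 are satisfied and ~v0 drops from the rest; 4 of the 2^4 = 16 assignments to the other variables satisfy what remains.
With v0 = 0, by the same count on the reduced clause set, 4 assignments work.
(One model: v0=F, v1=F, v2=F, v3=F, v4=T.)
Total: 4 + 4 = 8.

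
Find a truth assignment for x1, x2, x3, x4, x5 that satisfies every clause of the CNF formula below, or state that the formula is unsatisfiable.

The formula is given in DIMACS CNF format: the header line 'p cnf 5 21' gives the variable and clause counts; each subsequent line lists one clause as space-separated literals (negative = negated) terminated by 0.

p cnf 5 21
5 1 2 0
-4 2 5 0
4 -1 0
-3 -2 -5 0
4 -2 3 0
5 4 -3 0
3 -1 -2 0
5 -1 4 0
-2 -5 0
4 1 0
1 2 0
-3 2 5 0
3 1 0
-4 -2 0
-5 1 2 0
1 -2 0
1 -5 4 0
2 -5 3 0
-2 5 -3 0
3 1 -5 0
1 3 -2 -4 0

Try x4 = True.
The clause (¬x2) is unit, so x2 = False.
The clause (x5) is unit, so x5 = True.
The clause (x1) is unit, so x1 = True.
The clause (x3) is unit, so x3 = True.
This assignment satisfies each clause.

x1: True; x2: False; x3: True; x4: True; x5: True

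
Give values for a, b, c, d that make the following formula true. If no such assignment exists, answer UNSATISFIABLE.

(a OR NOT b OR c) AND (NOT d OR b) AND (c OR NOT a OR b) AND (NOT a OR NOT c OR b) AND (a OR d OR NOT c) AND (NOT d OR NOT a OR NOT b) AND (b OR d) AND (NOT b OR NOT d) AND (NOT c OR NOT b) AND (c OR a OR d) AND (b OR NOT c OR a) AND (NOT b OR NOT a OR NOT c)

Case d = false:
Unit clause (b) forces b = true.
Unit clause (NOT c) forces c = false.
Unit clause (a) forces a = true.
Every clause now holds.

a ↦ true,  b ↦ true,  c ↦ false,  d ↦ false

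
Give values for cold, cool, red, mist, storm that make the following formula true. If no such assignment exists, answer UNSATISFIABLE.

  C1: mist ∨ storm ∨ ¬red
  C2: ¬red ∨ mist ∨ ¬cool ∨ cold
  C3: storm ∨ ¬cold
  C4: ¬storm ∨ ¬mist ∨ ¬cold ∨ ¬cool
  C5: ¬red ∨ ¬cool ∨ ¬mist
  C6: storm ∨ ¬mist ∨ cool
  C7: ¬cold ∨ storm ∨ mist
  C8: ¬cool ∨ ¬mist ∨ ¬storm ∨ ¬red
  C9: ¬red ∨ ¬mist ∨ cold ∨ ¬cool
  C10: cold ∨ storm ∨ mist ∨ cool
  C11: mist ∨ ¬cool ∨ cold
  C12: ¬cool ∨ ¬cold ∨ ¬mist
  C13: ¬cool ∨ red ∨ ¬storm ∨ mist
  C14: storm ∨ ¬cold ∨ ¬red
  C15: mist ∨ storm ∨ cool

cold=True; cool=True; red=True; mist=False; storm=True

Branch on storm: set storm = True.
Branch on mist: set mist = False.
Branch on cool: set cool = True.
The clause (cold) is unit, so cold = True.
The clause (red) is unit, so red = True.
All clauses are satisfied.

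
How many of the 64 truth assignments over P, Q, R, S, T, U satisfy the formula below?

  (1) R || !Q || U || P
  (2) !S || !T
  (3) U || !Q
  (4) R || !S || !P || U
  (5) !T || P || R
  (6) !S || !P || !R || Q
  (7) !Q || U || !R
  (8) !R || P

21

There are 2^6 = 64 truth assignments over (P, Q, R, S, T, U).
Split on S. With S = true, the clauses containing S are satisfied and !S drops from the rest; 6 of the 2^5 = 32 assignments to the other variables satisfy what remains.
With S = false, by the same count on the reduced clause set, 15 assignments work.
(One model: P=F, Q=F, R=F, S=F, T=F, U=F.)
Total: 6 + 15 = 21.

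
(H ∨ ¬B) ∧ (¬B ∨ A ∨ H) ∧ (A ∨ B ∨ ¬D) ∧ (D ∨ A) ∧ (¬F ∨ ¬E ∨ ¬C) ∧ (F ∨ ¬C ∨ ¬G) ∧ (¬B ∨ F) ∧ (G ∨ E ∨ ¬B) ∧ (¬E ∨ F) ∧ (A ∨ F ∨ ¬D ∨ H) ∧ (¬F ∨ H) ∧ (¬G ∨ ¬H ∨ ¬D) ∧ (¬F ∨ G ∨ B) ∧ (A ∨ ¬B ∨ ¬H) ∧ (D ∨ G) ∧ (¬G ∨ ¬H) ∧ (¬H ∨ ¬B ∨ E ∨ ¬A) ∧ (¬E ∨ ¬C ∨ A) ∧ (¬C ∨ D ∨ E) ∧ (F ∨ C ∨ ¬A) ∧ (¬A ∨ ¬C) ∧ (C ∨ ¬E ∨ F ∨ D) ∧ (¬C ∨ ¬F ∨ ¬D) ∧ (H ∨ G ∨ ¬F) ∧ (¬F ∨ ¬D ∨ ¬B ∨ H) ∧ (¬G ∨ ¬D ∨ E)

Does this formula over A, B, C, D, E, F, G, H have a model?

Yes, satisfiable

Try H = True.
From the singleton clause (¬G), G = False.
From the singleton clause (D), D = True.
Try A = True.
From the singleton clause (¬C), C = False.
From the singleton clause (F), F = True.
From the singleton clause (B), B = True.
From the singleton clause (E), E = True.
This assignment satisfies each clause.
A satisfying assignment: A=True, B=True, C=False, D=True, E=True, F=True, G=False, H=True.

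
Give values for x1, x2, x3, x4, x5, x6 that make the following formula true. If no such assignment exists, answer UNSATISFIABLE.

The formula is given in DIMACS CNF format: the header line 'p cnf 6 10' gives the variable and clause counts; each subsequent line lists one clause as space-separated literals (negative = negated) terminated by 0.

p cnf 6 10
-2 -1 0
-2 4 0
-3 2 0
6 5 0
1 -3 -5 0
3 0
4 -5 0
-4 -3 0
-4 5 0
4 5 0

UNSATISFIABLE

Unit clause (x3) forces x3 = True.
Unit clause (x2) forces x2 = True.
Unit clause (¬x1) forces x1 = False.
Unit clause (x4) forces x4 = True.
That conflicts with the unit clause (¬x4).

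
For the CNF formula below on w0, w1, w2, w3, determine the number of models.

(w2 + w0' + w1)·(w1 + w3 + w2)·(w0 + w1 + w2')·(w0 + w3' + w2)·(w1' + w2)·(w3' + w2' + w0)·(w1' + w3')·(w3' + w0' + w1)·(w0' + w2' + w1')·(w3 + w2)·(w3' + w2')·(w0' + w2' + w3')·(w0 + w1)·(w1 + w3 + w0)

2

There are 2^4 = 16 truth assignments over (w0, w1, w2, w3).
Check each against the 14 clauses (columns in the order w0, w1, w2, w3):
  F F F F  ✗ fails (w1 + w3 + w2)
  F F F T  ✗ fails (w0 + w3' + w2)
  F F T F  ✗ fails (w0 + w1 + w2')
  F F T T  ✗ fails (w0 + w1 + w2')
  F T F F  ✗ fails (w1' + w2)
  F T F T  ✗ fails (w0 + w3' + w2)
  F T T F  ✓ satisfies all
  F T T T  ✗ fails (w3' + w2' + w0)
  T F F F  ✗ fails (w2 + w0' + w1)
  T F F T  ✗ fails (w2 + w0' + w1)
  T F T F  ✓ satisfies all
  T F T T  ✗ fails (w3' + w0' + w1)
  T T F F  ✗ fails (w1' + w2)
  T T F T  ✗ fails (w1' + w2)
  T T T F  ✗ fails (w0' + w2' + w1')
  T T T T  ✗ fails (w1' + w3')
2 of the 16 rows are models.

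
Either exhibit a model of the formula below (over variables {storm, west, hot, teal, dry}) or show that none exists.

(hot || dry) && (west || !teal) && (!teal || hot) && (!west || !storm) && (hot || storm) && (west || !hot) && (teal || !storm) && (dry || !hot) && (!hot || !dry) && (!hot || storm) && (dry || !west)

Case hot = true:
(west) alone gives west = true.
(!storm) alone gives storm = false.
Now (storm) is unsatisfied and unit — conflict.
Backtrack on hot: now try hot = false.
(dry) alone gives dry = true.
(!teal) alone gives teal = false.
(storm) alone gives storm = true.
Now (!storm) is unsatisfied and unit — conflict.
Either choice for hot ends in contradiction.

UNSATISFIABLE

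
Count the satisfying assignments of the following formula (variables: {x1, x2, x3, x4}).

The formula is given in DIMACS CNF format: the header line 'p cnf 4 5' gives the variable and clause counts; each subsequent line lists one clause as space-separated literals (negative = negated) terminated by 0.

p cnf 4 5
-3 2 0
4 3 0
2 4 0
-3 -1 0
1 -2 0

3

There are 2^4 = 16 truth assignments over (x1, x2, x3, x4).
Split on x4. With x4 = True, the clauses containing x4 are satisfied and ¬x4 drops from the rest; 3 of the 2^3 = 8 assignments to the other variables satisfy what remains.
With x4 = False, by the same count on the reduced clause set, 0 assignments work.
(One model: x1=F, x2=F, x3=F, x4=T.)
Total: 3 + 0 = 3.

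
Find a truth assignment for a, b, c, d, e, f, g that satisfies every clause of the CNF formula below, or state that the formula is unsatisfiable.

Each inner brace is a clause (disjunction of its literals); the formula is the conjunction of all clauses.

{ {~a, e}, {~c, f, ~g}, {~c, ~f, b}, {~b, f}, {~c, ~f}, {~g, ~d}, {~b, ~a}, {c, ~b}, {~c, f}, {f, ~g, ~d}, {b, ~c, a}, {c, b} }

UNSATISFIABLE

Branch on a: set a = 0.
Branch on b: set b = 0.
Unit clause (~c) forces c = 0.
Now (c) is unsatisfied and unit — conflict.
So b must be the other value — set b = 1.
Unit clause (f) forces f = 1.
Unit clause (~c) forces c = 0.
Now (c) is unsatisfied and unit — conflict.
Neither b = 1 nor b = 0 works.
So a must be the other value — set a = 1.
Unit clause (e) forces e = 1.
Unit clause (~b) forces b = 0.
Unit clause (c) forces c = 1.
Unit clause (~f) forces f = 0.
Now (f) is unsatisfied and unit — conflict.
Neither a = 1 nor a = 0 works.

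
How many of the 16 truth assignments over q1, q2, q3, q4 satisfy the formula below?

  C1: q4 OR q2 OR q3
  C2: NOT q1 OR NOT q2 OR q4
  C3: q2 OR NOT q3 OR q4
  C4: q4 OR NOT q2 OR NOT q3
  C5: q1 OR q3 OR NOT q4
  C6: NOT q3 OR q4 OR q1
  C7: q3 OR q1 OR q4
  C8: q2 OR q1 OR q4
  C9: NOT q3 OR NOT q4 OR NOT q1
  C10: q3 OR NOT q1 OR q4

4

There are 2^4 = 16 truth assignments over (q1, q2, q3, q4).
Split on q3. With q3 = true, the clauses containing q3 are satisfied and NOT q3 drops from the rest; 2 of the 2^3 = 8 assignments to the other variables satisfy what remains.
With q3 = false, by the same count on the reduced clause set, 2 assignments work.
Total: 2 + 2 = 4.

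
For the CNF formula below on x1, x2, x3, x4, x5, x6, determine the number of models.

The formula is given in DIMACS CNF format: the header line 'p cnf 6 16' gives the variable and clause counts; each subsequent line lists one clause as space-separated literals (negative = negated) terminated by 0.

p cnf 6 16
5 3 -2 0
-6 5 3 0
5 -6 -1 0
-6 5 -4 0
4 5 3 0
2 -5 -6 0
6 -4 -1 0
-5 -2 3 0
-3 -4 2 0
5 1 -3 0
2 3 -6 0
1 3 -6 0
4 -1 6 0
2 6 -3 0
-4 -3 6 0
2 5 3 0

There are 2^6 = 64 truth assignments over (x1, x2, x3, x4, x5, x6).
Split on x1. With x1 = True, the clauses containing x1 are satisfied and ¬x1 drops from the rest; 2 of the 2^5 = 32 assignments to the other variables satisfy what remains.
With x1 = False, by the same count on the reduced clause set, 5 assignments work.
Total: 2 + 5 = 7.

7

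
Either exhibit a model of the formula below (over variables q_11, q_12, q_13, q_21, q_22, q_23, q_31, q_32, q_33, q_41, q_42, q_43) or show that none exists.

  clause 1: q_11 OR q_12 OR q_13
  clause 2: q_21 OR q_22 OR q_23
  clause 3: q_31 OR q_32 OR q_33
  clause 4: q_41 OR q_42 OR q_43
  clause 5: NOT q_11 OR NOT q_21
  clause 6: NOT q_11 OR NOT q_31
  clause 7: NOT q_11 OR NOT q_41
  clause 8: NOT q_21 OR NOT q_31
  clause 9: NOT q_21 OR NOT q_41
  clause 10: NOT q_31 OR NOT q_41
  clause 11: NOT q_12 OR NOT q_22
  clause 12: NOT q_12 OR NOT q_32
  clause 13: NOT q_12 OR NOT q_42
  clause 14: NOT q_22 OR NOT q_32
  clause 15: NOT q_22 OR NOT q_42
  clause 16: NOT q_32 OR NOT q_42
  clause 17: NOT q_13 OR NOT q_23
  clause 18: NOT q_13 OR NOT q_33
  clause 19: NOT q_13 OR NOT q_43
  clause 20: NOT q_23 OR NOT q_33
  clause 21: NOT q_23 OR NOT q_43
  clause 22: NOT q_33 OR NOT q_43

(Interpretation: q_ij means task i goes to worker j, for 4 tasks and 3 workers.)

Try q_11 = false.
Try q_12 = true.
Unit clause (NOT q_22) forces q_22 = false.
Unit clause (NOT q_32) forces q_32 = false.
Unit clause (NOT q_42) forces q_42 = false.
Try q_21 = true.
Unit clause (NOT q_31) forces q_31 = false.
Unit clause (q_33) forces q_33 = true.
Unit clause (NOT q_41) forces q_41 = false.
Unit clause (q_43) forces q_43 = true.
That conflicts with the unit clause (NOT q_43).
Undo q_21 and try q_21 = false.
Unit clause (q_23) forces q_23 = true.
Unit clause (NOT q_13) forces q_13 = false.
Unit clause (NOT q_33) forces q_33 = false.
Unit clause (q_31) forces q_31 = true.
Unit clause (NOT q_41) forces q_41 = false.
Unit clause (q_43) forces q_43 = true.
That conflicts with the unit clause (NOT q_43).
Neither q_21 = true nor q_21 = false works.
Undo q_12 and try q_12 = false.
Unit clause (q_13) forces q_13 = true.
Unit clause (NOT q_23) forces q_23 = false.
Unit clause (NOT q_33) forces q_33 = false.
Unit clause (NOT q_43) forces q_43 = false.
Try q_21 = true.
Unit clause (NOT q_31) forces q_31 = false.
Unit clause (q_32) forces q_32 = true.
Unit clause (NOT q_41) forces q_41 = false.
Unit clause (q_42) forces q_42 = true.
That conflicts with the unit clause (NOT q_42).
Undo q_21 and try q_21 = false.
Unit clause (q_22) forces q_22 = true.
Unit clause (NOT q_32) forces q_32 = false.
Unit clause (q_31) forces q_31 = true.
Unit clause (NOT q_41) forces q_41 = false.
Unit clause (q_42) forces q_42 = true.
That conflicts with the unit clause (NOT q_42).
Neither q_21 = true nor q_21 = false works.
Neither q_12 = true nor q_12 = false works.
Undo q_11 and try q_11 = true.
Unit clause (NOT q_21) forces q_21 = false.
Unit clause (NOT q_31) forces q_31 = false.
Unit clause (NOT q_41) forces q_41 = false.
Try q_22 = true.
Unit clause (NOT q_12) forces q_12 = false.
Unit clause (NOT q_32) forces q_32 = false.
Unit clause (q_33) forces q_33 = true.
Unit clause (NOT q_42) forces q_42 = false.
Unit clause (q_43) forces q_43 = true.
That conflicts with the unit clause (NOT q_43).
Undo q_22 and try q_22 = false.
Unit clause (q_23) forces q_23 = true.
Unit clause (NOT q_13) forces q_13 = false.
Unit clause (NOT q_33) forces q_33 = false.
Unit clause (q_32) forces q_32 = true.
Unit clause (NOT q_12) forces q_12 = false.
Unit clause (NOT q_42) forces q_42 = false.
Unit clause (q_43) forces q_43 = true.
That conflicts with the unit clause (NOT q_43).
Neither q_22 = true nor q_22 = false works.
Neither q_11 = true nor q_11 = false works.

UNSATISFIABLE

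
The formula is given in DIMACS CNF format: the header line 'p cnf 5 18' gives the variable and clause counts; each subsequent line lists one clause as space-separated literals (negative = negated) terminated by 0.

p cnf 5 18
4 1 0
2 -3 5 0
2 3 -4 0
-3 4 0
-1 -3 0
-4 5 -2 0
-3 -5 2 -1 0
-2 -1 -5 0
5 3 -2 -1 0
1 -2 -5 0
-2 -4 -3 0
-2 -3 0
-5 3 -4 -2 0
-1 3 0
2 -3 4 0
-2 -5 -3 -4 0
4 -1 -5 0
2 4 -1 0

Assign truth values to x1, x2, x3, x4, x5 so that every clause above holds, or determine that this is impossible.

x1: False; x2: False; x3: True; x4: True; x5: True

Case x4 = True:
Case x2 = False:
From the singleton clause (x3), x3 = True.
From the singleton clause (x5), x5 = True.
From the singleton clause (¬x1), x1 = False.
This assignment satisfies each clause.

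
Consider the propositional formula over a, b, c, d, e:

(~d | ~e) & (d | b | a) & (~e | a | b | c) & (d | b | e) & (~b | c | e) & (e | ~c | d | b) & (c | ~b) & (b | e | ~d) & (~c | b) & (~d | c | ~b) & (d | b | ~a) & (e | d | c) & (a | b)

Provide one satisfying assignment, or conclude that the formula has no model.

Case d = 1:
Unit clause (~e) forces e = 0.
Unit clause (b) forces b = 1.
Unit clause (c) forces c = 1.
Every clause is now satisfied; a is unconstrained.

a=0, b=1, c=1, d=1, e=0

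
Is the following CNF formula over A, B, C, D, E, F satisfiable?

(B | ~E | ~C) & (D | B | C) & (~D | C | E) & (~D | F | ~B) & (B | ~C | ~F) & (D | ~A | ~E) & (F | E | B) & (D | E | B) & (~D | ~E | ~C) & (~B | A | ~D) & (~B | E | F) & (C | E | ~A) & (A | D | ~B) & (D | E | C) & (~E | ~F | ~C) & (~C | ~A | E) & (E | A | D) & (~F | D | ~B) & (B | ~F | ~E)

Case B = 0:
Case E = 1:
Unit clause (~C) forces C = 0.
Unit clause (D) forces D = 1.
Unit clause (~F) forces F = 0.
No clause remains; A is free.
A satisfying assignment: A ↦ 0, B ↦ 0, C ↦ 0, D ↦ 1, E ↦ 1, F ↦ 0.

Satisfiable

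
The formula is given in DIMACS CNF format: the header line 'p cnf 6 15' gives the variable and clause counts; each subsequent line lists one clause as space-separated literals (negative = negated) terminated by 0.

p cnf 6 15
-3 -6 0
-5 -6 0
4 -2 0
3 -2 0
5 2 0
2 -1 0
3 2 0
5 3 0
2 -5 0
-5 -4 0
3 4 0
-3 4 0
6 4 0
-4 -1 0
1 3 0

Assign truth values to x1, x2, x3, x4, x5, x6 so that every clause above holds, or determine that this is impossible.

Branch on x3: set x3 = True.
Unit clause (¬x6) forces x6 = False.
Unit clause (x4) forces x4 = True.
Unit clause (¬x5) forces x5 = False.
Unit clause (x2) forces x2 = True.
Unit clause (¬x1) forces x1 = False.
This assignment satisfies each clause.

x1: False; x2: True; x3: True; x4: True; x5: False; x6: False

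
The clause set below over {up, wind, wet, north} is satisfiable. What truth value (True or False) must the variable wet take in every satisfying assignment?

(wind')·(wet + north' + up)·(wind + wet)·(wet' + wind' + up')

Suppose wet = 0.
(wind') alone gives wind = 0.
But (wind) is also a unit clause — contradiction.
So every satisfying assignment has wet = True.

True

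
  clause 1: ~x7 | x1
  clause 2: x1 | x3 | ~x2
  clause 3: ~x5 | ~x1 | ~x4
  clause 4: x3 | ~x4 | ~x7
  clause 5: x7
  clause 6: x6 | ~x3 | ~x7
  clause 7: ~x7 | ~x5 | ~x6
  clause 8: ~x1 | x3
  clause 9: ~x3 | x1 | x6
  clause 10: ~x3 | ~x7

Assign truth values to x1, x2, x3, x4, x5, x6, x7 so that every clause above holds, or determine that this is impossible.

UNSATISFIABLE

Unit clause (x7) forces x7 = 1.
Unit clause (x1) forces x1 = 1.
Unit clause (x3) forces x3 = 1.
That conflicts with the unit clause (~x3).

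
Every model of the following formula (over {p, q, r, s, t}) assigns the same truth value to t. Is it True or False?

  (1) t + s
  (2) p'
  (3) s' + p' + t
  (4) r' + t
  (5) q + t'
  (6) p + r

Suppose t = 0.
(s) alone gives s = 1.
(p') alone gives p = 0.
(r') alone gives r = 0.
But (r) is also a unit clause — contradiction.
So every satisfying assignment has t = True.

True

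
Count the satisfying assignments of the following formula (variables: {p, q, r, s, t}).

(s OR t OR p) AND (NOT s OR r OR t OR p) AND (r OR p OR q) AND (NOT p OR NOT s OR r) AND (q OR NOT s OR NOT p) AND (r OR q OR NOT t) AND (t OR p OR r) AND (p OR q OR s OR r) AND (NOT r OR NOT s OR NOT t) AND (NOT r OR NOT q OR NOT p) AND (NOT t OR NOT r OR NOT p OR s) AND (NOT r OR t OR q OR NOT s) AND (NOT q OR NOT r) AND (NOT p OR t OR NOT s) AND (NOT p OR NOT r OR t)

There are 2^5 = 32 truth assignments over (p, q, r, s, t).
Split on q. With q = true, the clauses containing q are satisfied and NOT q drops from the rest; 4 of the 2^4 = 16 assignments to the other variables satisfy what remains.
With q = false, by the same count on the reduced clause set, 2 assignments work.
(One model: p=F, q=F, r=T, s=F, t=T.)
Total: 4 + 2 = 6.

6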